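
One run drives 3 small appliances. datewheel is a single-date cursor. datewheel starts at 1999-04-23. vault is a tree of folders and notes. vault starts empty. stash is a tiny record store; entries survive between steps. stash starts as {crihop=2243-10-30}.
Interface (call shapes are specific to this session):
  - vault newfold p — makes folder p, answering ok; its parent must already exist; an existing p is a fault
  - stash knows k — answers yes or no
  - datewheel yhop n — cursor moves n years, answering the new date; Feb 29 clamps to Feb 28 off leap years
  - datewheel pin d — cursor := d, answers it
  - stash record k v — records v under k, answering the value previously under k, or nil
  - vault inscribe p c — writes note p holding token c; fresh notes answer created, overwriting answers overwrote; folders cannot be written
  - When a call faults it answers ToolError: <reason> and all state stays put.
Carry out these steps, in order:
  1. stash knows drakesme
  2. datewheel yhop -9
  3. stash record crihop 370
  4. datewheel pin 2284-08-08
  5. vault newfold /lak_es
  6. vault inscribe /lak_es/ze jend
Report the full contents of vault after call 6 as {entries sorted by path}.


Then stash knows(k='drakesme'): no.
I try datewheel yhop(n='-9'), giving 1990-04-23.
I invoke stash record(k='crihop', v='370'), → 2243-10-30.
Using datewheel pin(d='2284-08-08'), — result: 2284-08-08.
I try vault newfold(p='/lak_es'), and see ok.
Now I run vault inscribe(p='/lak_es/ze', c='jend'), and get created.

Answer: {lak_es/, lak_es/ze=jend}


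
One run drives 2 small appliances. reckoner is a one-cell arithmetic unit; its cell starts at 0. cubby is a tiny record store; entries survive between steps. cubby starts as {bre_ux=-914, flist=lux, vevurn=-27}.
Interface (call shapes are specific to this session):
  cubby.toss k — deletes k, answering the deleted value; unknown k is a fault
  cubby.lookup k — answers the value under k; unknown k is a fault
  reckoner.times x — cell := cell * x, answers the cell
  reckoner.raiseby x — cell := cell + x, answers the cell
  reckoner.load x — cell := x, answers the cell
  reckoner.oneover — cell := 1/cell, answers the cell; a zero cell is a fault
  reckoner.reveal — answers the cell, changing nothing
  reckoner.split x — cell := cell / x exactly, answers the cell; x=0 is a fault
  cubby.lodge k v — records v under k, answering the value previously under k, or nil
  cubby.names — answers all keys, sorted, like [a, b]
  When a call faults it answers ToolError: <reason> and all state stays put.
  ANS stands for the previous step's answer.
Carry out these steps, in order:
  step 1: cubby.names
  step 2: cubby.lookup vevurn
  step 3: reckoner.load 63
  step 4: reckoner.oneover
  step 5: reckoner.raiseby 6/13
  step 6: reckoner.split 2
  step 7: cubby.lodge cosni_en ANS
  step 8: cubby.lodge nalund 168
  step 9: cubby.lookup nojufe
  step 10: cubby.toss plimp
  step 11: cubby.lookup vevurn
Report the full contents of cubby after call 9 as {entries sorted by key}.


CALL cubby.names[]
RET  [bre_ux, flist, vevurn]
CALL cubby.lookup[k→vevurn]
RET  -27
CALL reckoner.load[x→63]
RET  63
CALL reckoner.oneover[]
RET  1/63
CALL reckoner.raiseby[x→6/13]
RET  391/819
CALL reckoner.split[x→2]
RET  391/1638
CALL cubby.lodge[k→cosni_en; v→ANS]
RET  nil
CALL cubby.lodge[k→nalund; v→168]
RET  nil
CALL cubby.lookup[k→nojufe]
RET  ToolError: no such key nojufe
CALL cubby.toss[k→plimp]
RET  ToolError: no such key plimp
CALL cubby.lookup[k→vevurn]
RET  -27

Answer: {bre_ux=-914, cosni_en=391/1638, flist=lux, nalund=168, vevurn=-27}


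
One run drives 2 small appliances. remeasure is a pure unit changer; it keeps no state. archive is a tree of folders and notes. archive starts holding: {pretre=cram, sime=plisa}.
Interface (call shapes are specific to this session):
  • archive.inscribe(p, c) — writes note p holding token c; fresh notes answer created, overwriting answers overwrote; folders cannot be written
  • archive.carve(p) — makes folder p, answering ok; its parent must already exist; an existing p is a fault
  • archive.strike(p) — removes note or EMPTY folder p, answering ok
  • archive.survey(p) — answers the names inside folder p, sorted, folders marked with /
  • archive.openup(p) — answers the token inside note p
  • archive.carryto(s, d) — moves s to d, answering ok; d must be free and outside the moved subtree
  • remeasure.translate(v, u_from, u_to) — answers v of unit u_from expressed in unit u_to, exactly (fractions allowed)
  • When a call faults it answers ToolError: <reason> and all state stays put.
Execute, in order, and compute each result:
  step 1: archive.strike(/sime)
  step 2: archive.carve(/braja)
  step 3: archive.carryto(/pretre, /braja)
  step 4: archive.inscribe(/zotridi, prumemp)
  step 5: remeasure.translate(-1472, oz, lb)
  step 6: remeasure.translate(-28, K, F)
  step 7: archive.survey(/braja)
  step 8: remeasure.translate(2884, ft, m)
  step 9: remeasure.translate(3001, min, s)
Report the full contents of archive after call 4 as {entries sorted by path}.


~$ strike p='/sime'
  ok
~$ carve p='/braja'
  ok
~$ carryto s='/pretre' d='/braja'
  ToolError: exists
~$ inscribe p='/zotridi' c='prumemp'
  created
~$ translate v='-1472' u_from='oz' u_to='lb'
  -92
~$ translate v='-28' u_from='K' u_to='F'
  -51007/100
~$ survey p='/braja'
  []
~$ translate v='2884' u_from='ft' u_to='m'
  549402/625
~$ translate v='3001' u_from='min' u_to='s'
  180060

Answer: {braja/, pretre=cram, zotridi=prumemp}


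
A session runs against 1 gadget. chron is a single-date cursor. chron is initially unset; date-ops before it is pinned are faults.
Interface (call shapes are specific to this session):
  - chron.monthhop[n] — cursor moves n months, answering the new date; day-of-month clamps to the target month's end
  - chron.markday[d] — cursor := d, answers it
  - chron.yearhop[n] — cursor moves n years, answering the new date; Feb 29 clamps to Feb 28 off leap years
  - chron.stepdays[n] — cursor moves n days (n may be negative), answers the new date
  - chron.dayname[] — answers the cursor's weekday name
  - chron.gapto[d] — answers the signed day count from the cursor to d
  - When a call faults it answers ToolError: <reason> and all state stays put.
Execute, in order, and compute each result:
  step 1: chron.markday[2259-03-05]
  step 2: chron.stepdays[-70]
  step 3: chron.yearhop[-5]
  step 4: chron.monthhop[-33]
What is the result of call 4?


Answer: 2251-03-25

Derivation:
-> chron.markday(d→2259-03-05)
<- 2259-03-05
-> chron.stepdays(n→-70)
<- 2258-12-25
-> chron.yearhop(n→-5)
<- 2253-12-25
-> chron.monthhop(n→-33)
<- 2251-03-25


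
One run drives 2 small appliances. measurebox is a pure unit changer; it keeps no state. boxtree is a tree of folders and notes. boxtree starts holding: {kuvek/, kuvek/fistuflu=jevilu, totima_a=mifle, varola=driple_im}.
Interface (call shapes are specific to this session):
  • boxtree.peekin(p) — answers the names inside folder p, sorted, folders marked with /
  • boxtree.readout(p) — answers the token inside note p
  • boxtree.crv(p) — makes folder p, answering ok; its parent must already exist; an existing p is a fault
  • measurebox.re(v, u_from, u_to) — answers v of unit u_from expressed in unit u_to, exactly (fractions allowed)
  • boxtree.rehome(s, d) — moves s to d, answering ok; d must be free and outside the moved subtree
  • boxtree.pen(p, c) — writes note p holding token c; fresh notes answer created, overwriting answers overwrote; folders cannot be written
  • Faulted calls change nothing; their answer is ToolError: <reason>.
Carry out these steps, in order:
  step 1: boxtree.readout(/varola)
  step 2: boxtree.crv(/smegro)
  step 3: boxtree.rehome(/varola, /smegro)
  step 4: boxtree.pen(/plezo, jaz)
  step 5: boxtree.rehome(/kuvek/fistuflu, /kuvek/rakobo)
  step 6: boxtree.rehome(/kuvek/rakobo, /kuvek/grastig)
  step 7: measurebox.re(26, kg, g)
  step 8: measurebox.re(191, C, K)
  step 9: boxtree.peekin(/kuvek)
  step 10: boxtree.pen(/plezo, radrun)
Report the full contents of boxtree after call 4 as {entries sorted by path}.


Answer: {kuvek/, kuvek/fistuflu=jevilu, plezo=jaz, smegro/, totima_a=mifle, varola=driple_im}

Derivation:
==> boxtree.readout(/varola)
<== driple_im
==> boxtree.crv(/smegro)
<== ok
==> boxtree.rehome(/varola, /smegro)
<== ToolError: exists
==> boxtree.pen(/plezo, jaz)
<== created
==> boxtree.rehome(/kuvek/fistuflu, /kuvek/rakobo)
<== ok
==> boxtree.rehome(/kuvek/rakobo, /kuvek/grastig)
<== ok
==> measurebox.re(26, kg, g)
<== 26000
==> measurebox.re(191, C, K)
<== 9283/20
==> boxtree.peekin(/kuvek)
<== [grastig]
==> boxtree.pen(/plezo, radrun)
<== overwrote


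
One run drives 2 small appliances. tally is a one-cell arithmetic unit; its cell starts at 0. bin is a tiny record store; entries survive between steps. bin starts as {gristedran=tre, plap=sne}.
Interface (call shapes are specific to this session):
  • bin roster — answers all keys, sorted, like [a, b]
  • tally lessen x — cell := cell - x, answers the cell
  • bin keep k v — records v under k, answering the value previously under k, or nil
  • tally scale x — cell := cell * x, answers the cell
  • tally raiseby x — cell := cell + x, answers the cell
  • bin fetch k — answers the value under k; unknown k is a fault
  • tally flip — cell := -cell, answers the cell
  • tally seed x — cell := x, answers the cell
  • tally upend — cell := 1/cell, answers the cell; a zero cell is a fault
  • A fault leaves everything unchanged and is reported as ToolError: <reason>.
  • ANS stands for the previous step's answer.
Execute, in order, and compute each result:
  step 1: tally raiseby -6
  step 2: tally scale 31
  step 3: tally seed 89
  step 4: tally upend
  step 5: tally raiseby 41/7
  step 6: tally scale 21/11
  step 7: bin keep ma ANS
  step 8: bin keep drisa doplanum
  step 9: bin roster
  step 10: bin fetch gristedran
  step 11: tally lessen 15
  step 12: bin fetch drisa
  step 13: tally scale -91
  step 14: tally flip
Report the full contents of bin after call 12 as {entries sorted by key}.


I invoke tally raiseby with x→-6, and observe -6.
Now I run tally scale with x→31, and observe -186.
Using tally seed with x→89, yielding 89.
I invoke tally upend, and observe 1/89.
I invoke tally raiseby with x→41/7, — result: 3656/623.
I invoke tally scale with x→21/11, and see 10968/979.
I run bin keep with k→ma, v→ANS, — result: nil.
I try bin keep with k→drisa, v→doplanum, yielding nil.
Using bin roster(): [drisa, gristedran, ma, plap].
Invoking bin fetch with k→gristedran: tre.
Now I run tally lessen with x→15, which returns -3717/979.
Invoking bin fetch with k→drisa, and see doplanum.
I invoke tally scale with x→-91, giving 338247/979.
I call tally flip(), and get -338247/979.

Answer: {drisa=doplanum, gristedran=tre, ma=10968/979, plap=sne}


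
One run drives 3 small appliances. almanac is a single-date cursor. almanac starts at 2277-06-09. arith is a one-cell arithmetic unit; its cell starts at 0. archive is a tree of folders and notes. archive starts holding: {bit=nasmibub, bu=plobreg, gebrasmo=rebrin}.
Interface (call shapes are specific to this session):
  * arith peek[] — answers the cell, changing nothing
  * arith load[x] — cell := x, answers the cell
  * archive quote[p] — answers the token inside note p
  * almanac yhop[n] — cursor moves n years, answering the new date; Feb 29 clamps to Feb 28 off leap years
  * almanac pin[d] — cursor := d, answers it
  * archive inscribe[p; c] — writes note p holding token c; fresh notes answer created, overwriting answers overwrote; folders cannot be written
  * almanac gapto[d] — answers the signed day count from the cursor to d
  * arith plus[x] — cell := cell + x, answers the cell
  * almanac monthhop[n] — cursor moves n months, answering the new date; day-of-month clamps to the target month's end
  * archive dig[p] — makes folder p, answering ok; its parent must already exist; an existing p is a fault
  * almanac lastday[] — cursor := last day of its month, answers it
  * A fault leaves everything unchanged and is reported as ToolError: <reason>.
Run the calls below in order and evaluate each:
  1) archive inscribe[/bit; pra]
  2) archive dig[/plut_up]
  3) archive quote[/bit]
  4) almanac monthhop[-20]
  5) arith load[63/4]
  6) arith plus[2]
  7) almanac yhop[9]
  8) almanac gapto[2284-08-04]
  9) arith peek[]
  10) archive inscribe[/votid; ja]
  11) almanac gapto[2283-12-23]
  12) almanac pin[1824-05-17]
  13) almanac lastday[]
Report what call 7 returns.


Answer: 2284-10-09

Derivation:
==> archive inscribe(/bit, pra)
<== overwrote
==> archive dig(/plut_up)
<== ok
==> archive quote(/bit)
<== pra
==> almanac monthhop(-20)
<== 2275-10-09
==> arith load(63/4)
<== 63/4
==> arith plus(2)
<== 71/4
==> almanac yhop(9)
<== 2284-10-09
==> almanac gapto(2284-08-04)
<== -66
==> arith peek()
<== 71/4
==> archive inscribe(/votid, ja)
<== created
==> almanac gapto(2283-12-23)
<== -291
==> almanac pin(1824-05-17)
<== 1824-05-17
==> almanac lastday()
<== 1824-05-31


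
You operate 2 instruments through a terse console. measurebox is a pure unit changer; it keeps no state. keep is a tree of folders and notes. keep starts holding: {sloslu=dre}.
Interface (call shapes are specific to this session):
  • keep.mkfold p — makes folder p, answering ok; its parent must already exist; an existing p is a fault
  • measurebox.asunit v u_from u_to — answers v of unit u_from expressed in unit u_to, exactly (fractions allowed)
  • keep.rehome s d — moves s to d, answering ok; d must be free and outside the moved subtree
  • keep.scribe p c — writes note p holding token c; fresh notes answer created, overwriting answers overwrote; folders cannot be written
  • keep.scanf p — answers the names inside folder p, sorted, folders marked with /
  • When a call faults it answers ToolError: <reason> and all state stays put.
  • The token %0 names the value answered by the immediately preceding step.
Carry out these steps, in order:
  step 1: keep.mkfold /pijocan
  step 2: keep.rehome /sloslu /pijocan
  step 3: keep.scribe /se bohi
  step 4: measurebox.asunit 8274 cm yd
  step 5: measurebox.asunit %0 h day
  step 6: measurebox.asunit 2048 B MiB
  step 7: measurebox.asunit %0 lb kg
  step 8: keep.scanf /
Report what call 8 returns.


Answer: [pijocan/, se, sloslu]

Derivation:
Then mkfold passing p='/pijocan', and observe ok.
I use rehome passing s='/sloslu', d='/pijocan', yielding ToolError: exists.
Using scribe passing p='/se', c='bohi', and observe created.
I run asunit passing v='8274', u_from='cm', u_to='yd', giving 34475/381.
Calling asunit passing v='%0', u_from='h', u_to='day', and see 34475/9144.
Next I call asunit passing v='2048', u_from='B', u_to='MiB': 1/512.
I use asunit passing v='%0', u_from='lb', u_to='kg', and get 45359237/51200000000.
I try scanf passing p='/', and get [pijocan/, se, sloslu].


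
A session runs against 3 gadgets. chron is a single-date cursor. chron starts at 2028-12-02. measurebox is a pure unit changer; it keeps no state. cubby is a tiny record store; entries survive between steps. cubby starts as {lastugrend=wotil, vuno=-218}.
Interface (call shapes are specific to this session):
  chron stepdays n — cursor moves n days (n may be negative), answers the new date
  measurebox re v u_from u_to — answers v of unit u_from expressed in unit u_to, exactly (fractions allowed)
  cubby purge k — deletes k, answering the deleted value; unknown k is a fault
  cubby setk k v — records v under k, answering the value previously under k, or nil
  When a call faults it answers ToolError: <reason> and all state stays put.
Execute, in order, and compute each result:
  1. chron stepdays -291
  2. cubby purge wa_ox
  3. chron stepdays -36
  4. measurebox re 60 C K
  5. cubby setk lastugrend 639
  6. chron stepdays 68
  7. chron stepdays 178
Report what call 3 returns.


Answer: 2028-01-10

Derivation:
Do: chron stepdays[n: -291]
See: 2028-02-15
Do: cubby purge[k: wa_ox]
See: ToolError: no such key wa_ox
Do: chron stepdays[n: -36]
See: 2028-01-10
Do: measurebox re[v: 60; u_from: C; u_to: K]
See: 6663/20
Do: cubby setk[k: lastugrend; v: 639]
See: wotil
Do: chron stepdays[n: 68]
See: 2028-03-18
Do: chron stepdays[n: 178]
See: 2028-09-12


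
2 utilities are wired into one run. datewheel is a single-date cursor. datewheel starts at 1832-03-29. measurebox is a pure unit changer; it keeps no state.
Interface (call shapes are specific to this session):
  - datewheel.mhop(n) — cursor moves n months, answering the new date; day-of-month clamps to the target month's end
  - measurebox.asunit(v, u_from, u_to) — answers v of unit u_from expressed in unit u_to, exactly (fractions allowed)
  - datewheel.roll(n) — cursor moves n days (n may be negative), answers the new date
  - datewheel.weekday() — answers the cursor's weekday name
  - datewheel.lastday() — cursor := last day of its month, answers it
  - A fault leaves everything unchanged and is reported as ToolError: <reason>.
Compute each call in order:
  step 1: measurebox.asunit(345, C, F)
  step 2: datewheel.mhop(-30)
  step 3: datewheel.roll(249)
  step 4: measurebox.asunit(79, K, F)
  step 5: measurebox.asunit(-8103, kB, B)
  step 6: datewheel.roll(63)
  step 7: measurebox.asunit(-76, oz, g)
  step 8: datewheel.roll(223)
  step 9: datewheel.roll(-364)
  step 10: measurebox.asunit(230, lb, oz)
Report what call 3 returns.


# 1. asunit(v=345, u_from=C, u_to=F) == 653
# 2. mhop(n=-30) == 1829-09-29
# 3. roll(n=249) == 1830-06-05
# 4. asunit(v=79, u_from=K, u_to=F) == -31747/100
# 5. asunit(v=-8103, u_from=kB, u_to=B) == -8103000
# 6. roll(n=63) == 1830-08-07
# 7. asunit(v=-76, u_from=oz, u_to=g) == -861825503/400000
# 8. roll(n=223) == 1831-03-18
# 9. roll(n=-364) == 1830-03-19
# 10. asunit(v=230, u_from=lb, u_to=oz) == 3680

Answer: 1830-06-05


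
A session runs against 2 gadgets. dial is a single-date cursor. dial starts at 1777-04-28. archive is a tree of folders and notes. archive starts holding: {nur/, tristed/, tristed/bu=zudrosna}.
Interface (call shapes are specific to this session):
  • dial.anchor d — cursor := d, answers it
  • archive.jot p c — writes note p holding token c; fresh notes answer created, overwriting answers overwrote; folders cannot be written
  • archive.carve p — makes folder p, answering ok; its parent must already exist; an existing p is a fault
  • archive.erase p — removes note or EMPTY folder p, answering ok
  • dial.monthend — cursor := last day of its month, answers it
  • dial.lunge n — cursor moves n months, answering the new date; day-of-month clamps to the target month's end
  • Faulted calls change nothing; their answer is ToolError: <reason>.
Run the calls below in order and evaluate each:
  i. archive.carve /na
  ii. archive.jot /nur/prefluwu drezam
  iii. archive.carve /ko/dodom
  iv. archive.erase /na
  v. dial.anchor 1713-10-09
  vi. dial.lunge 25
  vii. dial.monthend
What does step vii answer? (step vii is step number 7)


Answer: 1715-11-30

Derivation:
// 1. carve(p→/na) == ok
// 2. jot(p→/nur/prefluwu, c→drezam) == created
// 3. carve(p→/ko/dodom) == ToolError: no parent
// 4. erase(p→/na) == ok
// 5. anchor(d→1713-10-09) == 1713-10-09
// 6. lunge(n→25) == 1715-11-09
// 7. monthend() == 1715-11-30


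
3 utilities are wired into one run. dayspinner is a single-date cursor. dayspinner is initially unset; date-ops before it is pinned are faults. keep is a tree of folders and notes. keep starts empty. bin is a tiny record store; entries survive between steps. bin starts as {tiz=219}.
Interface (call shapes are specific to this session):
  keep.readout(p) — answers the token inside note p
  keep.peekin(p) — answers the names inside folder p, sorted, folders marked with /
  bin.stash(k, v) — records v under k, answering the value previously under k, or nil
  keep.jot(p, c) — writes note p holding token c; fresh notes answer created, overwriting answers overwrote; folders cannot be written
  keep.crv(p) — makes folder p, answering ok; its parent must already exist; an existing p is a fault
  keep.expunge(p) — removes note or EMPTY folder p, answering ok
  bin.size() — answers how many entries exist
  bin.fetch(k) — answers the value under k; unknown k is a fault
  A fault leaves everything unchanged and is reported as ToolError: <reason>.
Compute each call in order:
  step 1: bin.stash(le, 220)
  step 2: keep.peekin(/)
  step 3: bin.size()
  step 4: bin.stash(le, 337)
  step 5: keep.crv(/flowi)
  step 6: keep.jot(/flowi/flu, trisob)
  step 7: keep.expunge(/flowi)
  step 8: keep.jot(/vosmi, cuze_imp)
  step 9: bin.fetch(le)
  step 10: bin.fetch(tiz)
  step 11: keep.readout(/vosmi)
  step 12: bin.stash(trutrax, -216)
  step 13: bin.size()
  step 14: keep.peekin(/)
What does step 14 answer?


Answer: [flowi/, vosmi]

Derivation:
Act: bin.stash[k='le'; v='220']
Obs: nil
Act: keep.peekin[p='/']
Obs: []
Act: bin.size[]
Obs: 2
Act: bin.stash[k='le'; v='337']
Obs: 220
Act: keep.crv[p='/flowi']
Obs: ok
Act: keep.jot[p='/flowi/flu'; c='trisob']
Obs: created
Act: keep.expunge[p='/flowi']
Obs: ToolError: not empty
Act: keep.jot[p='/vosmi'; c='cuze_imp']
Obs: created
Act: bin.fetch[k='le']
Obs: 337
Act: bin.fetch[k='tiz']
Obs: 219
Act: keep.readout[p='/vosmi']
Obs: cuze_imp
Act: bin.stash[k='trutrax'; v='-216']
Obs: nil
Act: bin.size[]
Obs: 3
Act: keep.peekin[p='/']
Obs: [flowi/, vosmi]


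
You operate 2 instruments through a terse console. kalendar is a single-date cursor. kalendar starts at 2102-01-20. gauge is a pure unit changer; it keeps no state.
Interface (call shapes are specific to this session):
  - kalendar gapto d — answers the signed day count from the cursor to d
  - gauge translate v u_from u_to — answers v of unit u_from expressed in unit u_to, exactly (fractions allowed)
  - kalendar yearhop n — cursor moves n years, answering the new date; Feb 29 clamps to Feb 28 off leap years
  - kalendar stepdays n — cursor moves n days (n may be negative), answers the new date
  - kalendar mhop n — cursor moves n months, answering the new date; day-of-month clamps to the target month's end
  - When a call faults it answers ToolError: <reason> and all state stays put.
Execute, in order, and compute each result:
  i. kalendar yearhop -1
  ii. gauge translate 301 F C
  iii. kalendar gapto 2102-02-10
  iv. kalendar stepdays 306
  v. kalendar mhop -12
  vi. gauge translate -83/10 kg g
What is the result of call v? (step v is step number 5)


I invoke kalendar yearhop on n→-1, and get 2101-01-20.
I call gauge translate on v→301, u_from→F, u_to→C, and get 1345/9.
I call kalendar gapto on d→2102-02-10, and see 386.
I try kalendar stepdays on n→306, which returns 2101-11-22.
Then kalendar mhop on n→-12, yielding 2100-11-22.
Now I run gauge translate on v→-83/10, u_from→kg, u_to→g: -8300.

Answer: 2100-11-22


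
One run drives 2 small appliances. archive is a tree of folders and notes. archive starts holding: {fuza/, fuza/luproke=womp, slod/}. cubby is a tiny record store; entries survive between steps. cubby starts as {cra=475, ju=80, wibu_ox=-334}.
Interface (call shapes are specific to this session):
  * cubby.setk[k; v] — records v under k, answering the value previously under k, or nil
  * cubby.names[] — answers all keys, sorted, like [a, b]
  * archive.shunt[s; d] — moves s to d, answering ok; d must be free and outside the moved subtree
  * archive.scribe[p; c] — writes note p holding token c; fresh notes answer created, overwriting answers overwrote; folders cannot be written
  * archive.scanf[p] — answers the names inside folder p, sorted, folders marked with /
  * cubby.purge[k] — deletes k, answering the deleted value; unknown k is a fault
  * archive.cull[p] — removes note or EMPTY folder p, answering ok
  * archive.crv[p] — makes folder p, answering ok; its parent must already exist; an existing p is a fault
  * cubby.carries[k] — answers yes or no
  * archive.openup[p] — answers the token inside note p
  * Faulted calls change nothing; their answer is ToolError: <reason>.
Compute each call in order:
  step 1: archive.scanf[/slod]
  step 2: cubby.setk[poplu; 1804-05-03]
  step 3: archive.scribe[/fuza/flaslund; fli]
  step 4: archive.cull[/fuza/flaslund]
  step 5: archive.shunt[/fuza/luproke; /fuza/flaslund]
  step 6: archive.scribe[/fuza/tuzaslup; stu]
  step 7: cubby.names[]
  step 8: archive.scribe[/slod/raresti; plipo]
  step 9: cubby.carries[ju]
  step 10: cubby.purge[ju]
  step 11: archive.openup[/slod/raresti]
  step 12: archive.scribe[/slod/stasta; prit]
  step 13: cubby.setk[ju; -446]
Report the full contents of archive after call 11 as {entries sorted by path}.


Answer: {fuza/, fuza/flaslund=womp, fuza/tuzaslup=stu, slod/, slod/raresti=plipo}

Derivation:
-- 1. archive.scanf(p='/slod') -> []
-- 2. cubby.setk(k='poplu', v='1804-05-03') -> nil
-- 3. archive.scribe(p='/fuza/flaslund', c='fli') -> created
-- 4. archive.cull(p='/fuza/flaslund') -> ok
-- 5. archive.shunt(s='/fuza/luproke', d='/fuza/flaslund') -> ok
-- 6. archive.scribe(p='/fuza/tuzaslup', c='stu') -> created
-- 7. cubby.names() -> [cra, ju, poplu, wibu_ox]
-- 8. archive.scribe(p='/slod/raresti', c='plipo') -> created
-- 9. cubby.carries(k='ju') -> yes
-- 10. cubby.purge(k='ju') -> 80
-- 11. archive.openup(p='/slod/raresti') -> plipo
-- 12. archive.scribe(p='/slod/stasta', c='prit') -> created
-- 13. cubby.setk(k='ju', v='-446') -> nil


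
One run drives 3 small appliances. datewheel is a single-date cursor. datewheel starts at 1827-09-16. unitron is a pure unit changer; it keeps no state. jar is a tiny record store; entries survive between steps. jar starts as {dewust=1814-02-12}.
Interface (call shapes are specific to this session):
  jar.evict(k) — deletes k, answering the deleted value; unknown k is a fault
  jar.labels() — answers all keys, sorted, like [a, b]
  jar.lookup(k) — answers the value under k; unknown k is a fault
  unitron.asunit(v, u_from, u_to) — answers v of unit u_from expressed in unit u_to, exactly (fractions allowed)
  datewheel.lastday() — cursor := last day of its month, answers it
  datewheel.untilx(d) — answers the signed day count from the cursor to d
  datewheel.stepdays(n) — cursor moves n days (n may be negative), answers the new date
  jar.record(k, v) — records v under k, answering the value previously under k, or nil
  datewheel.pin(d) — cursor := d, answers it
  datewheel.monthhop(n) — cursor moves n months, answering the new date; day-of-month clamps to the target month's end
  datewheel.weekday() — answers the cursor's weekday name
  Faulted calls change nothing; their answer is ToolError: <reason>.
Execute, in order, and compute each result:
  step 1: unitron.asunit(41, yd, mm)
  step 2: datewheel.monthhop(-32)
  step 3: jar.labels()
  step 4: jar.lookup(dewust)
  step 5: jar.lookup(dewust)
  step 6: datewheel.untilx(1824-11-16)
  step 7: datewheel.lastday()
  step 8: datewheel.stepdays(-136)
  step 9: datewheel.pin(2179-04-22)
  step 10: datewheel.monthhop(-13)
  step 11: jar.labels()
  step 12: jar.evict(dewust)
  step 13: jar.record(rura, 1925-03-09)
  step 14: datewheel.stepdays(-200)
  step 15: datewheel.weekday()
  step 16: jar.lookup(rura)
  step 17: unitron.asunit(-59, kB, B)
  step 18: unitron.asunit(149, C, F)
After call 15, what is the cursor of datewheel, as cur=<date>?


Answer: cur=2177-09-03

Derivation:
I run asunit passing v: 41, u_from: yd, u_to: mm, → 187452/5.
Now I run monthhop passing n: -32, — result: 1825-01-16.
Now I run labels(), giving [dewust].
I try lookup passing k: dewust, and see 1814-02-12.
Invoking lookup passing k: dewust, → 1814-02-12.
Calling untilx passing d: 1824-11-16, and get -61.
I call lastday, yielding 1825-01-31.
I call stepdays passing n: -136: 1824-09-17.
Now I run pin passing d: 2179-04-22, → 2179-04-22.
I call monthhop passing n: -13, — result: 2178-03-22.
I call labels, giving [dewust].
Next I call evict passing k: dewust, → 1814-02-12.
Using record passing k: rura, v: 1925-03-09, — result: nil.
I run stepdays passing n: -200, and get 2177-09-03.
Using weekday(), and observe Wednesday.
Next I call lookup passing k: rura, and see 1925-03-09.
Using asunit passing v: -59, u_from: kB, u_to: B, and see -59000.
Then asunit passing v: 149, u_from: C, u_to: F, — result: 1501/5.


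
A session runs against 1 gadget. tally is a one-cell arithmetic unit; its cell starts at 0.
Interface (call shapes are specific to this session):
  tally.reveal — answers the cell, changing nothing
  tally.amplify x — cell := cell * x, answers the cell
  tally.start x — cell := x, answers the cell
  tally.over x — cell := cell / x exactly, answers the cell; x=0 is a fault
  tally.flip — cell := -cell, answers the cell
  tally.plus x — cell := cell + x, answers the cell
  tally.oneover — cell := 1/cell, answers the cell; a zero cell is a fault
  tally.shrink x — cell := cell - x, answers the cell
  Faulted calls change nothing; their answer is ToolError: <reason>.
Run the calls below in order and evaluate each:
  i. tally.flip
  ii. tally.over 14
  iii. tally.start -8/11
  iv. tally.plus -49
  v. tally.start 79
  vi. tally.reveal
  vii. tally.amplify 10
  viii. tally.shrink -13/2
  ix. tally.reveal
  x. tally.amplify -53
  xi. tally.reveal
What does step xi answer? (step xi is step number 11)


I call tally.flip, giving 0.
Calling tally.over with x: 14, which returns 0.
Now I run tally.start with x: -8/11: -8/11.
I call tally.plus with x: -49, → -547/11.
I call tally.start with x: 79, giving 79.
Using tally.reveal(), — result: 79.
I use tally.amplify with x: 10, and see 790.
Calling tally.shrink with x: -13/2, and see 1593/2.
I try tally.reveal(), — result: 1593/2.
Calling tally.amplify with x: -53, — result: -84429/2.
Using tally.reveal, which returns -84429/2.

Answer: -84429/2


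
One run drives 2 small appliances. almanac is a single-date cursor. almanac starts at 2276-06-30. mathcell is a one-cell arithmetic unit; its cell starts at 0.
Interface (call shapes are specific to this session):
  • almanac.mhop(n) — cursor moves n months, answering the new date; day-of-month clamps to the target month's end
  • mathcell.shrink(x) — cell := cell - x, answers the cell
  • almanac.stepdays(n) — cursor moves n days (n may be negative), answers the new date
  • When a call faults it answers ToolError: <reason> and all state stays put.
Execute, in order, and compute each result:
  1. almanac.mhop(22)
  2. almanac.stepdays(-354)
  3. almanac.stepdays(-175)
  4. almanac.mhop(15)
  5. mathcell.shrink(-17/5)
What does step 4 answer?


==> almanac.mhop(22)
<== 2278-04-30
==> almanac.stepdays(-354)
<== 2277-05-11
==> almanac.stepdays(-175)
<== 2276-11-17
==> almanac.mhop(15)
<== 2278-02-17
==> mathcell.shrink(-17/5)
<== 17/5

Answer: 2278-02-17


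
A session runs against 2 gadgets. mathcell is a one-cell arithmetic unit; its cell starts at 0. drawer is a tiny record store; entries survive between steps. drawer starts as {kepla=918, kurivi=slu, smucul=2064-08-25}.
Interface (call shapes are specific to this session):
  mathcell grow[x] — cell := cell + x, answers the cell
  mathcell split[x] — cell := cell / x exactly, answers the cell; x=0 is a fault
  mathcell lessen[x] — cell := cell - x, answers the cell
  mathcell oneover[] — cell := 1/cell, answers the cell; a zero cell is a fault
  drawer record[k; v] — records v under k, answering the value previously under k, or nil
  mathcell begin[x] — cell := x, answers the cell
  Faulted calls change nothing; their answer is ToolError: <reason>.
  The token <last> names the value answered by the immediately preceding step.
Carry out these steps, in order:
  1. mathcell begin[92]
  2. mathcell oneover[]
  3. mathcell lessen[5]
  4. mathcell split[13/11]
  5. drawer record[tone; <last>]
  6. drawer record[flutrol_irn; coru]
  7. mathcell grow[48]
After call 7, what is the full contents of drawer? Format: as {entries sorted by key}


Answer: {flutrol_irn=coru, kepla=918, kurivi=slu, smucul=2064-08-25, tone=-5049/1196}

Derivation:
-- 1. mathcell begin(x→92) => 92
-- 2. mathcell oneover() => 1/92
-- 3. mathcell lessen(x→5) => -459/92
-- 4. mathcell split(x→13/11) => -5049/1196
-- 5. drawer record(k→tone, v→<last>) => nil
-- 6. drawer record(k→flutrol_irn, v→coru) => nil
-- 7. mathcell grow(x→48) => 52359/1196


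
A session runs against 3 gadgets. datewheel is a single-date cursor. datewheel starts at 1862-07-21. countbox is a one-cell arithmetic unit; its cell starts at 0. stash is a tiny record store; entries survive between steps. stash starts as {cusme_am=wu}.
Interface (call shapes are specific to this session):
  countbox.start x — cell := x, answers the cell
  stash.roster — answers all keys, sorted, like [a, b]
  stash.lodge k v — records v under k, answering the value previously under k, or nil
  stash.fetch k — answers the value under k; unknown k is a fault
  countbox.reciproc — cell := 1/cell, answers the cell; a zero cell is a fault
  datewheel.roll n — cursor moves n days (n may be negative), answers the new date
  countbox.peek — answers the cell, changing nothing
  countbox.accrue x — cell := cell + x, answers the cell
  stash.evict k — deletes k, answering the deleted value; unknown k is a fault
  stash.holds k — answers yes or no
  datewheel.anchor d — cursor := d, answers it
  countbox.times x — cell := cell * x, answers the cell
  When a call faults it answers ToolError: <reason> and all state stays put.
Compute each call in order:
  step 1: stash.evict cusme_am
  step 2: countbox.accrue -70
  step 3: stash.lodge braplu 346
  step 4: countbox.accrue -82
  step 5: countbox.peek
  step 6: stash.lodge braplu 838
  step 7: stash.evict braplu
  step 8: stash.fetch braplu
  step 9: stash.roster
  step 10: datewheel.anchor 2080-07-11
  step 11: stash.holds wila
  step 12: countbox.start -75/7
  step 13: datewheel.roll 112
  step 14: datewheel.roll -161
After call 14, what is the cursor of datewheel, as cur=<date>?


// 1. evict(k→cusme_am) -> wu
// 2. accrue(x→-70) -> -70
// 3. lodge(k→braplu, v→346) -> nil
// 4. accrue(x→-82) -> -152
// 5. peek() -> -152
// 6. lodge(k→braplu, v→838) -> 346
// 7. evict(k→braplu) -> 838
// 8. fetch(k→braplu) -> ToolError: no such key braplu
// 9. roster() -> []
// 10. anchor(d→2080-07-11) -> 2080-07-11
// 11. holds(k→wila) -> no
// 12. start(x→-75/7) -> -75/7
// 13. roll(n→112) -> 2080-10-31
// 14. roll(n→-161) -> 2080-05-23

Answer: cur=2080-05-23


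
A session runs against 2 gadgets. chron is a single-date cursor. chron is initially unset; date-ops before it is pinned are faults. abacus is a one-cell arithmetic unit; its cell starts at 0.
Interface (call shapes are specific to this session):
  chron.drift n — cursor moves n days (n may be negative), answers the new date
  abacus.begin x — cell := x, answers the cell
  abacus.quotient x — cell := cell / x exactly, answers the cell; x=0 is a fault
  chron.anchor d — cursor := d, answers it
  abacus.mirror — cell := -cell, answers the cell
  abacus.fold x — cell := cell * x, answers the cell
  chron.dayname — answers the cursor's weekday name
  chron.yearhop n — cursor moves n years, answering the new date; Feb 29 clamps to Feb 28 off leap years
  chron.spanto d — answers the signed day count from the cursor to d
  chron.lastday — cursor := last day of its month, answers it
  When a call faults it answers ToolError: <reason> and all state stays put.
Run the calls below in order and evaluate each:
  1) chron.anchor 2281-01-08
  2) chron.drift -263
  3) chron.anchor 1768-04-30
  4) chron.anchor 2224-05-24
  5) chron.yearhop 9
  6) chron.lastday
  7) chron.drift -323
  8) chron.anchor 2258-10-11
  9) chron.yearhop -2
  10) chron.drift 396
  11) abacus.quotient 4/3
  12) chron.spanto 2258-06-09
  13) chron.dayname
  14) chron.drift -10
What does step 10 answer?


Answer: 2257-11-11

Derivation:
[in] chron.anchor d='2281-01-08'
:: 2281-01-08
[in] chron.drift n='-263'
:: 2280-04-20
[in] chron.anchor d='1768-04-30'
:: 1768-04-30
[in] chron.anchor d='2224-05-24'
:: 2224-05-24
[in] chron.yearhop n='9'
:: 2233-05-24
[in] chron.lastday
:: 2233-05-31
[in] chron.drift n='-323'
:: 2232-07-12
[in] chron.anchor d='2258-10-11'
:: 2258-10-11
[in] chron.yearhop n='-2'
:: 2256-10-11
[in] chron.drift n='396'
:: 2257-11-11
[in] abacus.quotient x='4/3'
:: 0
[in] chron.spanto d='2258-06-09'
:: 210
[in] chron.dayname
:: Wednesday
[in] chron.drift n='-10'
:: 2257-11-01


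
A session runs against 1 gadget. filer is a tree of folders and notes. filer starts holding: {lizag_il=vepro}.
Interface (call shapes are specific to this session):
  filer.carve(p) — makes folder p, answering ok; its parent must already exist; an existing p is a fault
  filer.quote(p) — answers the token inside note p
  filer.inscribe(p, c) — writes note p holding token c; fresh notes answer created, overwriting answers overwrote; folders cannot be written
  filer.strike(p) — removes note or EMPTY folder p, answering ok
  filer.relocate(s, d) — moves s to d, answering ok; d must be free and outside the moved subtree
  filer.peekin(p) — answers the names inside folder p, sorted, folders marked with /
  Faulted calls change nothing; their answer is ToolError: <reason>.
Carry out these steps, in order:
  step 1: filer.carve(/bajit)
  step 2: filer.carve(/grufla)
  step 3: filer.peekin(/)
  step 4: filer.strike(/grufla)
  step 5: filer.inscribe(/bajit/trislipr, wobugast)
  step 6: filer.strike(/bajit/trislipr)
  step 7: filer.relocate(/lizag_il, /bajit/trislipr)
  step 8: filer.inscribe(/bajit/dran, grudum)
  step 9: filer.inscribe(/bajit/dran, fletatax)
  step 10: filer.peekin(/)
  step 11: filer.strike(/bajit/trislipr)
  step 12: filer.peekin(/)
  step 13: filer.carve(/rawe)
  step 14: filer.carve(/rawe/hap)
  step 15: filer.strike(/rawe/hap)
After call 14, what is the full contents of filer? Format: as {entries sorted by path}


Answer: {bajit/, bajit/dran=fletatax, rawe/, rawe/hap/}

Derivation:
>>> carve p→/bajit
  ok
>>> carve p→/grufla
  ok
>>> peekin p→/
  [bajit/, grufla/, lizag_il]
>>> strike p→/grufla
  ok
>>> inscribe p→/bajit/trislipr c→wobugast
  created
>>> strike p→/bajit/trislipr
  ok
>>> relocate s→/lizag_il d→/bajit/trislipr
  ok
>>> inscribe p→/bajit/dran c→grudum
  created
>>> inscribe p→/bajit/dran c→fletatax
  overwrote
>>> peekin p→/
  [bajit/]
>>> strike p→/bajit/trislipr
  ok
>>> peekin p→/
  [bajit/]
>>> carve p→/rawe
  ok
>>> carve p→/rawe/hap
  ok
>>> strike p→/rawe/hap
  ok


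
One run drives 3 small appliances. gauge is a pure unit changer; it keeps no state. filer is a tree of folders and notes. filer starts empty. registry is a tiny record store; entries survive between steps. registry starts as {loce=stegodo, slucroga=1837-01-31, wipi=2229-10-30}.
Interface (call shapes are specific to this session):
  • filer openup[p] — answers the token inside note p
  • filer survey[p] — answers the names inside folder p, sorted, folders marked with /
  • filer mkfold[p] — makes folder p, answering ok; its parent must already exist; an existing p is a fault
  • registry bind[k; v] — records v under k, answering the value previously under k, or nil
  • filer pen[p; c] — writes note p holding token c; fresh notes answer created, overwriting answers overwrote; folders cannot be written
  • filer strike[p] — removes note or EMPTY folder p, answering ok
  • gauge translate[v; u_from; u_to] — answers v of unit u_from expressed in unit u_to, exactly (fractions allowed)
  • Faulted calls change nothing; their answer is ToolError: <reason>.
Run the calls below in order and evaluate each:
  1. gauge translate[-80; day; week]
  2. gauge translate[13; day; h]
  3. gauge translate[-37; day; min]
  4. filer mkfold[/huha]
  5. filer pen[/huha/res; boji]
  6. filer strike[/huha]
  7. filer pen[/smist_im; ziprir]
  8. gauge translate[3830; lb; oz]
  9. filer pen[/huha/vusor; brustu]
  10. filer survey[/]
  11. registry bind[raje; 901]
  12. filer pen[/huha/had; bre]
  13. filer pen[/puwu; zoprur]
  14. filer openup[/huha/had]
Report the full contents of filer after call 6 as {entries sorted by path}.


Answer: {huha/, huha/res=boji}

Derivation:
==> gauge translate(v→-80, u_from→day, u_to→week)
<== -80/7
==> gauge translate(v→13, u_from→day, u_to→h)
<== 312
==> gauge translate(v→-37, u_from→day, u_to→min)
<== -53280
==> filer mkfold(p→/huha)
<== ok
==> filer pen(p→/huha/res, c→boji)
<== created
==> filer strike(p→/huha)
<== ToolError: not empty
==> filer pen(p→/smist_im, c→ziprir)
<== created
==> gauge translate(v→3830, u_from→lb, u_to→oz)
<== 61280
==> filer pen(p→/huha/vusor, c→brustu)
<== created
==> filer survey(p→/)
<== [huha/, smist_im]
==> registry bind(k→raje, v→901)
<== nil
==> filer pen(p→/huha/had, c→bre)
<== created
==> filer pen(p→/puwu, c→zoprur)
<== created
==> filer openup(p→/huha/had)
<== bre
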